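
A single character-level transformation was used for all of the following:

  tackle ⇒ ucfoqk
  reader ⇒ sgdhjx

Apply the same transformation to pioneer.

In tackle: t→u is +1, a→c is +2, c→f is +3, k→o is +4 — the shift increases by 1 each position. Each letter shifts forward by (position + 1), i.e. 1, 2, 3, … — the shift grows by one for each successive letter.
For pioneer: p+1=q, i+2=k, o+3=r, n+4=r, e+5=j, e+6=k, r+7=y.

qkrrjky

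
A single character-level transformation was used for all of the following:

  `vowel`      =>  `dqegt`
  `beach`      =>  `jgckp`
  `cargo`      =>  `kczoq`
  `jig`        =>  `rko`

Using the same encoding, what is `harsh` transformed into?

The shift depends on letter class: consonant v→d is +8, but vowel o→q is +2. Two shifts are in play — +2 for a/e/i/o/u, +8 for every other letter.
Applying it to harsh: h(cons)+8=p, a(vowel)+2=c, r(cons)+8=z, s(cons)+8=a, h(cons)+8=p.

pczap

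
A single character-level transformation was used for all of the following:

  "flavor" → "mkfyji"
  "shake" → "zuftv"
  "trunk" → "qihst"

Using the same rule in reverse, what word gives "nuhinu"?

f(5)→m(12) and l(11)→k(10) fit y≡17x+5 (mod 26); the inverse of 17 mod 26 is 23. Each letter's alphabet position (a=0..z=25) is mapped through 17·x+5 mod 26 — an affine cipher.
Undoing it on nuhinu: n(13)→23·(13−5)≡2=c; u(20)→23·(20−5)≡7=h; h(7)→23·(7−5)≡20=u; i(8)→23·(8−5)≡17=r; n(13)→23·(13−5)≡2=c; u(20)→23·(20−5)≡7=h (all mod 26).

church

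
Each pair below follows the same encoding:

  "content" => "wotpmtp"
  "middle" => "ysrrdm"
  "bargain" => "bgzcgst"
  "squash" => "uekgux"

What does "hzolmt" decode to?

frozen

Treating letters as 0–25, the rule is x ↦ 21x + 6 (mod 26).
Reversing it on hzolmt: h(7)→5·(7−6)≡5=f; z(25)→5·(25−6)≡17=r; o(14)→5·(14−6)≡14=o; l(11)→5·(11−6)≡25=z; m(12)→5·(12−6)≡4=e; t(19)→5·(19−6)≡13=n (all mod 26).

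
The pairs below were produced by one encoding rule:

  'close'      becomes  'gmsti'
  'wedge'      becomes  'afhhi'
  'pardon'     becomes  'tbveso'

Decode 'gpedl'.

Shifts by position in close: pos 0: c→g (+4), pos 1: l→m (+1), pos 2: o→s (+4), pos 3: s→t (+1) — repeating every 2. The shifts repeat in a cycle of length 2: positions 0,1,… shift by +4, +1, then the pattern repeats.
Undoing it on gpedl: g−4=c, p−1=o, e−4=a, d−1=c, l−4=h.

coach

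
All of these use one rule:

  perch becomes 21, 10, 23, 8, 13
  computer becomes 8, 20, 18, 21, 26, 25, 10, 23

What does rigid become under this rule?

23, 14, 12, 14, 9

p is letter #16 and maps to 21: an offset of 5. Letters become their 1-based position plus 5 (so a→6, b→7, …).
For rigid: r=18→23, i=9→14, g=7→12, i=9→14, d=4→9.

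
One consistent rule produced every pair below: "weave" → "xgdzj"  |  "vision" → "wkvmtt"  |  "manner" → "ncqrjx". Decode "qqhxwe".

poetry

In weave: w→x is +1, e→g is +2, a→d is +3, v→z is +4 — the shift increases by 1 each position. The shift increases by 1 at each position, starting from +1: 1, 2, 3, ….
Reversing it on qqhxwe: q−1=p, q−2=o, h−3=e, x−4=t, w−5=r, e−6=y.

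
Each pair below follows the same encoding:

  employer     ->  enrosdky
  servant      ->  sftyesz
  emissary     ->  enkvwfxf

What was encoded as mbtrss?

In employer: e→e is +0, m→n is +1, p→r is +2, l→o is +3 — the shift increases by 1 each position. Each letter shifts forward by its position index (0, 1, 2, …) — the shift grows by one for each successive letter.
Undoing it on mbtrss: m−0=m, b−1=a, t−2=r, r−3=o, s−4=o, s−5=n.

maroon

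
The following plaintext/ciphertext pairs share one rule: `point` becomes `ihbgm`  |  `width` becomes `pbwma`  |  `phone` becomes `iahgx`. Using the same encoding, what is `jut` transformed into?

Compare letters: p→i is +19, o→h is +19, i→b is +19 — a constant shift. It's a constant shift of +19 (ROT19).
On jut: j+19=c, u+19=n, t+19=m.

cnm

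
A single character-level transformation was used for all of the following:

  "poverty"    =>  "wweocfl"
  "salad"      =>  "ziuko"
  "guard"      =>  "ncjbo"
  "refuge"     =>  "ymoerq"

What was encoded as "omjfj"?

In poverty: p→w is +7, o→w is +8, v→e is +9, e→o is +10 — the shift increases by 1 each position. The shift increases by 1 at each position, starting from +7: 7, 8, 9, ….
Decoding omjfj: o−7=h, m−8=e, j−9=a, f−10=v, j−11=y.

heavy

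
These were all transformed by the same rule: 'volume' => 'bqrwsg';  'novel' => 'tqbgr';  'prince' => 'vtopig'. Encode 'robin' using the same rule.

xqhkt

Shifts by position in volume: pos 0: v→b (+6), pos 1: o→q (+2), pos 2: l→r (+6), pos 3: u→w (+2) — repeating every 2. It's a Vigenère-style cipher with numeric key [6,2]: position i shifts by key[i mod 2].
Applying it to robin: r+6=x, o+2=q, b+6=h, i+2=k, n+6=t.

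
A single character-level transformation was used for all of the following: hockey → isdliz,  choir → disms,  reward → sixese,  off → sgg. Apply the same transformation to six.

Vowels shift forward by 4 and consonants shift forward by 1.
On six: s(cons)+1=t, i(vowel)+4=m, x(cons)+1=y.

tmy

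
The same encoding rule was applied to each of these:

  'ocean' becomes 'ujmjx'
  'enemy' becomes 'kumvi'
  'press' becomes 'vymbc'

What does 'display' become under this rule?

The shift increases by 1 at each position, starting from +6: 6, 7, 8, ….
Applying it to display: d+6=j, i+7=p, s+8=a, p+9=y, l+10=v, a+11=l, y+12=k.

jpayvlk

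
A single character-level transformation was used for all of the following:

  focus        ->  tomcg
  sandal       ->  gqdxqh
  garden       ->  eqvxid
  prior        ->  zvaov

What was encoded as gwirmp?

f(5)→t(19) and o(14)→o(14) fit y≡11x+16 (mod 26); the inverse of 11 mod 26 is 19. Each letter's alphabet position (a=0..z=25) is mapped through 11·x+16 mod 26 — an affine cipher.
Reversing it on gwirmp: g(6)→19·(6−16)≡18=s; w(22)→19·(22−16)≡10=k; i(8)→19·(8−16)≡4=e; r(17)→19·(17−16)≡19=t; m(12)→19·(12−16)≡2=c; p(15)→19·(15−16)≡7=h (all mod 26).

sketch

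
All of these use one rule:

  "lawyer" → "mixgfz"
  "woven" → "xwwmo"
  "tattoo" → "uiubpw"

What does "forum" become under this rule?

gwscn

Shifts by position in lawyer: pos 0: l→m (+1), pos 1: a→i (+8), pos 2: w→x (+1), pos 3: y→g (+8) — repeating every 2. It's a Vigenère-style cipher with numeric key [1,8]: position i shifts by key[i mod 2].
On forum: f+1=g, o+8=w, r+1=s, u+8=c, m+1=n.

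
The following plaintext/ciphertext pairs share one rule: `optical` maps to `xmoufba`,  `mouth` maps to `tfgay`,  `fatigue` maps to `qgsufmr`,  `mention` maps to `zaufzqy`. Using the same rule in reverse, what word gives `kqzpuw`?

Read the word backwards and shift each letter +12.
Undoing it on kqzpuw: shift back: k−12=y, q−12=e, z−12=n, p−12=d, u−12=i, w−12=k → yendik; then reverse → kidney.

kidney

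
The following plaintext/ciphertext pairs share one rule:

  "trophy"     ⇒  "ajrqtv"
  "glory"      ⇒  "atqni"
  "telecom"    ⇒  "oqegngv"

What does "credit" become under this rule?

vkfgte

The output letters match the input read backwards, each shifted +2: trophy reversed is yhport. The word is reversed, then every letter is shifted forward by 2.
For credit: reverse → tiderc; then shift: t+2=v, i+2=k, d+2=f, e+2=g, r+2=t, c+2=e.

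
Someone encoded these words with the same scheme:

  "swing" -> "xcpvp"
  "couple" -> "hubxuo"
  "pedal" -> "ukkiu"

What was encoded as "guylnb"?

border

In swing: s→x is +5, w→c is +6, i→p is +7, n→v is +8 — the shift increases by 1 each position. Each letter shifts forward by (position + 5), i.e. 5, 6, 7, … — the shift grows by one for each successive letter.
Undoing it on guylnb: g−5=b, u−6=o, y−7=r, l−8=d, n−9=e, b−10=r.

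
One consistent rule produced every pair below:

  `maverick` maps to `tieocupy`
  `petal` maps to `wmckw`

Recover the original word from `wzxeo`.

In maverick: m→t is +7, a→i is +8, v→e is +9, e→o is +10 — the shift increases by 1 each position. Letter i (0-indexed) is shifted by i+7, so successive shifts are 7, 8, 9, ….
Reversing it on wzxeo: w−7=p, z−8=r, x−9=o, e−10=u, o−11=d.

proud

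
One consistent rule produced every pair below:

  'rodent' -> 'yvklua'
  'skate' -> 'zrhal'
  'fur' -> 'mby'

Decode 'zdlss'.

Compare letters: r→y is +7, o→v is +7, d→k is +7 — a constant shift. Every letter moves 7 places later in the alphabet, wrapping around z→a.
Decoding zdlss: z−7=s, d−7=w, l−7=e, s−7=l, s−7=l.

swell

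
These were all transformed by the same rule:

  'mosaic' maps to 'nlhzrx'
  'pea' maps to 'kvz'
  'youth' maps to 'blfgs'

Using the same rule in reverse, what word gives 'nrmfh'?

minus

Each pair mirrors across the alphabet (m↔n, o↔l, s↔h): positions sum to 25. This is the alphabet-reversal cipher (Atbash): a becomes z, b becomes y, etc.
Reversing it on nrmfh: n↔m, r↔i, m↔n, f↔u, h↔s.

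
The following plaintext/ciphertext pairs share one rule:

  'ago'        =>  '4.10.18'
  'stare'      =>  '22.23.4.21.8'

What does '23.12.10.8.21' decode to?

tiger

a is letter #1 and maps to 4: an offset of 3. Each letter is replaced by its alphabet position (a=1..z=26) + 3.
Reversing it on 23.12.10.8.21: 23→(23−3)÷1=20=t, 12→(12−3)÷1=9=i, 10→(10−3)÷1=7=g, 8→(8−3)÷1=5=e, 21→(21−3)÷1=18=r.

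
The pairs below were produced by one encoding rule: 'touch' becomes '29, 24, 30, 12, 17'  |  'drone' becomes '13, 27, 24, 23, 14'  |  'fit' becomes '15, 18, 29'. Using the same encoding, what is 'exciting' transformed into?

The number is (letter's place in the alphabet, a=1) + 9.
For exciting: e=5→14, x=24→33, c=3→12, i=9→18, t=20→29, i=9→18, n=14→23, g=7→16.

14, 33, 12, 18, 29, 18, 23, 16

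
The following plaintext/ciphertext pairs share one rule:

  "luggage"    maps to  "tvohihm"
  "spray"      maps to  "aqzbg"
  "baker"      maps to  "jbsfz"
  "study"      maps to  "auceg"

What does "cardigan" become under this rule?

A repeating key of period 2 is used — shifts +8, +1 over and over.
For cardigan: c+8=k, a+1=b, r+8=z, d+1=e, i+8=q, g+1=h, a+8=i, n+1=o.

kbzeqhio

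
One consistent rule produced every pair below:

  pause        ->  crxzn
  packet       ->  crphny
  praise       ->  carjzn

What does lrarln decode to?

garage

p(15)→c(2) and a(0)→r(17) fit y≡25x+17 (mod 26); the inverse of 25 mod 26 is 25. This is an affine cipher: with a=0,…,z=25, each position x becomes (25x+17) mod 26.
Decoding lrarln: l(11)→25·(11−17)≡6=g; r(17)→25·(17−17)≡0=a; a(0)→25·(0−17)≡17=r; r(17)→25·(17−17)≡0=a; l(11)→25·(11−17)≡6=g; n(13)→25·(13−17)≡4=e (all mod 26).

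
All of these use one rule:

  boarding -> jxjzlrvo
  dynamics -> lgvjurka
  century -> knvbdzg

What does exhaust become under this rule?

The rule splits by letter class: vowels +9, consonants +8.
On exhaust: e(vowel)+9=n, x(cons)+8=f, h(cons)+8=p, a(vowel)+9=j, u(vowel)+9=d, s(cons)+8=a, t(cons)+8=b.

nfpjdab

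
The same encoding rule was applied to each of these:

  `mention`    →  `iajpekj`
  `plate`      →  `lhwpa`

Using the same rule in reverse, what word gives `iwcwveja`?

magazine

Compare letters: m→i is +22, e→a is +22, n→j is +22 — a constant shift. It's a constant shift of +22 (ROT22).
Decoding iwcwveja: i−22=m, w−22=a, c−22=g, w−22=a, v−22=z, e−22=i, j−22=n, a−22=e.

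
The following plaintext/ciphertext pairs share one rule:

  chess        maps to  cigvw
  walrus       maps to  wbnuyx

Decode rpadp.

royal

The shift increases by 1 at each position, starting from +0: 0, 1, 2, ….
Reversing it on rpadp: r−0=r, p−1=o, a−2=y, d−3=a, p−4=l.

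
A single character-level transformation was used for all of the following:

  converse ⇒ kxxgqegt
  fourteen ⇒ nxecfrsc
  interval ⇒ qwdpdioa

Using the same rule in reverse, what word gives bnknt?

In converse: c→k is +8, o→x is +9, n→x is +10, v→g is +11 — the shift increases by 1 each position. Letter i (0-indexed) is shifted by i+8, so successive shifts are 8, 9, 10, ….
Undoing it on bnknt: b−8=t, n−9=e, k−10=a, n−11=c, t−12=h.

teach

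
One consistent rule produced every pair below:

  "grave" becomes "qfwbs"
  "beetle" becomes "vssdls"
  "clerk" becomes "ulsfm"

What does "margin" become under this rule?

g(6)→q(16) and r(17)→f(5) fit y≡25x+22 (mod 26); the inverse of 25 mod 26 is 25. Each letter's alphabet position (a=0..z=25) is mapped through 25·x+22 mod 26 — an affine cipher.
On margin: m(12)→25·12+22≡10=k; a(0)→25·0+22≡22=w; r(17)→25·17+22≡5=f; g(6)→25·6+22≡16=q; i(8)→25·8+22≡14=o; n(13)→25·13+22≡9=j (all mod 26).

kwfqoj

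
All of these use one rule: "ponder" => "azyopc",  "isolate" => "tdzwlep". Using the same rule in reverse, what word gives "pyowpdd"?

endless

Compare letters: p→a is +11, o→z is +11, n→y is +11 — a constant shift. It's a constant shift of +11 (ROT11).
Decoding pyowpdd: p−11=e, y−11=n, o−11=d, w−11=l, p−11=e, d−11=s, d−11=s.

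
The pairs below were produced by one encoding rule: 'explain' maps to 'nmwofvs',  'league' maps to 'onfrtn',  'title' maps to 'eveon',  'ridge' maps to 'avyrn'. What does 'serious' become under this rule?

e(4)→n(13) and x(23)→m(12) fit y≡15x+5 (mod 26); the inverse of 15 mod 26 is 7. Each letter's alphabet position (a=0..z=25) is mapped through 15·x+5 mod 26 — an affine cipher.
On serious: s(18)→15·18+5≡15=p; e(4)→15·4+5≡13=n; r(17)→15·17+5≡0=a; i(8)→15·8+5≡21=v; o(14)→15·14+5≡7=h; u(20)→15·20+5≡19=t; s(18)→15·18+5≡15=p (all mod 26).

pnavhtp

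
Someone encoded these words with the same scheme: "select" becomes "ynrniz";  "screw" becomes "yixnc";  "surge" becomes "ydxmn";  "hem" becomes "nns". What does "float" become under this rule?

lrxjz

The shift depends on letter class: consonant s→y is +6, but vowel e→n is +9. The rule splits by letter class: vowels +9, consonants +6.
On float: f(cons)+6=l, l(cons)+6=r, o(vowel)+9=x, a(vowel)+9=j, t(cons)+6=z.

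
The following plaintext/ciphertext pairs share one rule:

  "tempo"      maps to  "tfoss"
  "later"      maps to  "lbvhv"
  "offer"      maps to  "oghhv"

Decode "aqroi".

In tempo: t→t is +0, e→f is +1, m→o is +2, p→s is +3 — the shift increases by 1 each position. Each letter shifts forward by its position index (0, 1, 2, …) — the shift grows by one for each successive letter.
Decoding aqroi: a−0=a, q−1=p, r−2=p, o−3=l, i−4=e.

apple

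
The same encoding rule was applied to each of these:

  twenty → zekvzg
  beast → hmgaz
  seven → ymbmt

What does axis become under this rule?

gfoa

It's a Vigenère-style cipher with numeric key [6,8]: position i shifts by key[i mod 2].
For axis: a+6=g, x+8=f, i+6=o, s+8=a.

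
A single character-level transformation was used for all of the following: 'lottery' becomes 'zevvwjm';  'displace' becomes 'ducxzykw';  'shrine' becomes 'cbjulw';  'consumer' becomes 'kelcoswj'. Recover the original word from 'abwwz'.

wheel

l(11)→z(25) and o(14)→e(4) fit y≡19x+24 (mod 26); the inverse of 19 mod 26 is 11. This is an affine cipher: with a=0,…,z=25, each position x becomes (19x+24) mod 26.
Undoing it on abwwz: a(0)→11·(0−24)≡22=w; b(1)→11·(1−24)≡7=h; w(22)→11·(22−24)≡4=e; w(22)→11·(22−24)≡4=e; z(25)→11·(25−24)≡11=l (all mod 26).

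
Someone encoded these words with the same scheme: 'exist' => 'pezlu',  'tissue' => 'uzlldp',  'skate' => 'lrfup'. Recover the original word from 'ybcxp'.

e(4)→p(15) and x(23)→e(4) fit y≡9x+5 (mod 26); the inverse of 9 mod 26 is 3. Treating letters as 0–25, the rule is x ↦ 9x + 5 (mod 26).
Undoing it on ybcxp: y(24)→3·(24−5)≡5=f; b(1)→3·(1−5)≡14=o; c(2)→3·(2−5)≡17=r; x(23)→3·(23−5)≡2=c; p(15)→3·(15−5)≡4=e (all mod 26).

force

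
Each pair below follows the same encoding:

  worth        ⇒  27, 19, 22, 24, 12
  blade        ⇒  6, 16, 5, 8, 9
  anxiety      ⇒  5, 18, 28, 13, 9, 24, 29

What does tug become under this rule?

24, 25, 11

Each letter is replaced by its alphabet position (a=1..z=26) + 4.
Applying it to tug: t=20→24, u=21→25, g=7→11.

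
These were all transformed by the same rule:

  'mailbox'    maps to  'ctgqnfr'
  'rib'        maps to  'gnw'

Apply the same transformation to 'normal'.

qfrwts

The output letters match the input read backwards, each shifted +5: mailbox reversed is xobliam. The word is reversed, then every letter is shifted forward by 5.
On normal: reverse → lamron; then shift: l+5=q, a+5=f, m+5=r, r+5=w, o+5=t, n+5=s.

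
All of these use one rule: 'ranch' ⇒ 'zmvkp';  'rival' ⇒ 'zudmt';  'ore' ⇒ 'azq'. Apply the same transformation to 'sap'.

The shift depends on letter class: consonant r→z is +8, but vowel a→m is +12. Two shifts are in play — +12 for a/e/i/o/u, +8 for every other letter.
On sap: s(cons)+8=a, a(vowel)+12=m, p(cons)+8=x.

amx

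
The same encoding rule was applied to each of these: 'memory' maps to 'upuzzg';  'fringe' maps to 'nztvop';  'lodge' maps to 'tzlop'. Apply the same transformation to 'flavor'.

Two shifts are in play — +11 for a/e/i/o/u, +8 for every other letter.
On flavor: f(cons)+8=n, l(cons)+8=t, a(vowel)+11=l, v(cons)+8=d, o(vowel)+11=z, r(cons)+8=z.

ntldzz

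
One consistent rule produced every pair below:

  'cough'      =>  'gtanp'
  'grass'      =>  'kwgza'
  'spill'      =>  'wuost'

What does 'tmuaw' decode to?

In cough: c→g is +4, o→t is +5, u→a is +6, g→n is +7 — the shift increases by 1 each position. Each letter shifts forward by (position + 4), i.e. 4, 5, 6, … — the shift grows by one for each successive letter.
Reversing it on tmuaw: t−4=p, m−5=h, u−6=o, a−7=t, w−8=o.

photo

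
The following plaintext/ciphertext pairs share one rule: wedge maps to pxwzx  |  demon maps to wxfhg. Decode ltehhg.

Compare letters: w→p is +19, e→x is +19, d→w is +19 — a constant shift. Every letter moves 19 places later in the alphabet, wrapping around z→a.
Undoing it on ltehhg: l−19=s, t−19=a, e−19=l, h−19=o, h−19=o, g−19=n.

saloon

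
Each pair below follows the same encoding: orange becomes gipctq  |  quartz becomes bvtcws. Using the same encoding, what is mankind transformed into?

Two steps: reverse the string, then apply a Caesar shift of +2.
On mankind: reverse → dniknam; then shift: d+2=f, n+2=p, i+2=k, k+2=m, n+2=p, a+2=c, m+2=o.

fpkmpco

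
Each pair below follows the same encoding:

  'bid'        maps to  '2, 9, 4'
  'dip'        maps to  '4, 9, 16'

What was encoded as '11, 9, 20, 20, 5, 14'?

kitten

Each letter is replaced by its alphabet position (a=1, b=2, …, z=26).
Undoing it on 11, 9, 20, 20, 5, 14: 11=k, 9=i, 20=t, 20=t, 5=e, 14=n.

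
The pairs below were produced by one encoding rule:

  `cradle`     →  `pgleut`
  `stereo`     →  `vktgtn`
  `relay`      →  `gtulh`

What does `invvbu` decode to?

fossil

c(2)→p(15) and r(17)→g(6) fit y≡15x+11 (mod 26); the inverse of 15 mod 26 is 7. This is an affine cipher: with a=0,…,z=25, each position x becomes (15x+11) mod 26.
Decoding invvbu: i(8)→7·(8−11)≡5=f; n(13)→7·(13−11)≡14=o; v(21)→7·(21−11)≡18=s; v(21)→7·(21−11)≡18=s; b(1)→7·(1−11)≡8=i; u(20)→7·(20−11)≡11=l (all mod 26).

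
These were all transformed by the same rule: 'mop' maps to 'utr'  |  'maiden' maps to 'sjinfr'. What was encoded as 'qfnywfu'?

The output letters match the input read backwards, each shifted +5: mop reversed is pom. The word is reversed, then every letter is shifted forward by 5.
Reversing it on qfnywfu: shift back: q−5=l, f−5=a, n−5=i, y−5=t, w−5=r, f−5=a, u−5=p → laitrap; then reverse → partial.

partial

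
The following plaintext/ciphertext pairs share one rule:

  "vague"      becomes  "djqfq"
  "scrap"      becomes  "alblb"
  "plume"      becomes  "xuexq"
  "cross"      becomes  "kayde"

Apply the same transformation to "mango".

ujxra

In vague: v→d is +8, a→j is +9, g→q is +10, u→f is +11 — the shift increases by 1 each position. The shift increases by 1 at each position, starting from +8: 8, 9, 10, ….
Applying it to mango: m+8=u, a+9=j, n+10=x, g+11=r, o+12=a.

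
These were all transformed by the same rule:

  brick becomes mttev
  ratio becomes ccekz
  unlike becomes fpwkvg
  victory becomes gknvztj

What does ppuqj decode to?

enjoy

Shifts by position in brick: pos 0: b→m (+11), pos 1: r→t (+2), pos 2: i→t (+11), pos 3: c→e (+2) — repeating every 2. A repeating key of period 2 is used — shifts +11, +2 over and over.
Reversing it on ppuqj: p−11=e, p−2=n, u−11=j, q−2=o, j−11=y.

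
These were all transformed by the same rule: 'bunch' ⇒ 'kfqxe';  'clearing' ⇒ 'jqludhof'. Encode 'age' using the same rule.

The output letters match the input read backwards, each shifted +3: bunch reversed is hcnub. Two steps: reverse the string, then apply a Caesar shift of +3.
On age: reverse → ega; then shift: e+3=h, g+3=j, a+3=d.

hjd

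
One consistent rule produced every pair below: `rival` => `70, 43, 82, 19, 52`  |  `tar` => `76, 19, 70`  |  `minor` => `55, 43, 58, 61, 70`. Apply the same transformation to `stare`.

The formula is n = 3×(alphabet index, a=1) + 16.
On stare: s=19→73, t=20→76, a=1→19, r=18→70, e=5→31.

73, 76, 19, 70, 31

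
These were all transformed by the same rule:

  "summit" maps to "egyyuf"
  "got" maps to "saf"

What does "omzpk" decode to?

candy

Compare letters: s→e is +12, u→g is +12, m→y is +12 — a constant shift. Every letter moves 12 places later in the alphabet, wrapping around z→a.
Decoding omzpk: o−12=c, m−12=a, z−12=n, p−12=d, k−12=y.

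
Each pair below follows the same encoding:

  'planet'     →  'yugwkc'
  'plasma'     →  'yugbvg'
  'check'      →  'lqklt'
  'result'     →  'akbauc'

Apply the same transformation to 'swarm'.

bfgav

The shift depends on letter class: consonant p→y is +9, but vowel a→g is +6. The rule splits by letter class: vowels +6, consonants +9.
Applying it to swarm: s(cons)+9=b, w(cons)+9=f, a(vowel)+6=g, r(cons)+9=a, m(cons)+9=v.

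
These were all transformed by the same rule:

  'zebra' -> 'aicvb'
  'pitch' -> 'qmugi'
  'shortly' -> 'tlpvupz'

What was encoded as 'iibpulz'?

healthy

It's a Vigenère-style cipher with numeric key [1,4]: position i shifts by key[i mod 2].
Reversing it on iibpulz: i−1=h, i−4=e, b−1=a, p−4=l, u−1=t, l−4=h, z−1=y.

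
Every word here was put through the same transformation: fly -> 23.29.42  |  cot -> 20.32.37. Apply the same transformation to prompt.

f is letter #6 and maps to 23: an offset of 17. Letters become their 1-based position plus 17 (so a→18, b→19, …).
Applying it to prompt: p=16→33, r=18→35, o=15→32, m=13→30, p=16→33, t=20→37.

33.35.32.30.33.37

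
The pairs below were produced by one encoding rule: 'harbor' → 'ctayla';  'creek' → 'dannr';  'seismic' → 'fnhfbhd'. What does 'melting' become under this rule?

h(7)→c(2) and a(0)→t(19) fit y≡5x+19 (mod 26); the inverse of 5 mod 26 is 21. This is an affine cipher: with a=0,…,z=25, each position x becomes (5x+19) mod 26.
For melting: m(12)→5·12+19≡1=b; e(4)→5·4+19≡13=n; l(11)→5·11+19≡22=w; t(19)→5·19+19≡10=k; i(8)→5·8+19≡7=h; n(13)→5·13+19≡6=g; g(6)→5·6+19≡23=x (all mod 26).

bnwkhgx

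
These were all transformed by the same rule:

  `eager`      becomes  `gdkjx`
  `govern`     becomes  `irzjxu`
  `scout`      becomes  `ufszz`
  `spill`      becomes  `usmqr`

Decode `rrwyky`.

The shift increases by 1 at each position, starting from +2: 2, 3, 4, ….
Reversing it on rrwyky: r−2=p, r−3=o, w−4=s, y−5=t, k−6=e, y−7=r.

poster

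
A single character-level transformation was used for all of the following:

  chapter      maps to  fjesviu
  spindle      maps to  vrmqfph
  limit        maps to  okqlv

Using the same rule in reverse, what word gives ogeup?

learn

Shifts by position in chapter: pos 0: c→f (+3), pos 1: h→j (+2), pos 2: a→e (+4), pos 3: p→s (+3), pos 4: t→v (+2), pos 5: e→i (+4) — repeating every 3. It's a Vigenère-style cipher with numeric key [3,2,4]: position i shifts by key[i mod 3].
Reversing it on ogeup: o−3=l, g−2=e, e−4=a, u−3=r, p−2=n.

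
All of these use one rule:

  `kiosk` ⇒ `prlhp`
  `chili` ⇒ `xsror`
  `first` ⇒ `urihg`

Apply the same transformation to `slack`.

hozxp

This is the alphabet-reversal cipher (Atbash): a becomes z, b becomes y, etc.
On slack: s↔h, l↔o, a↔z, c↔x, k↔p.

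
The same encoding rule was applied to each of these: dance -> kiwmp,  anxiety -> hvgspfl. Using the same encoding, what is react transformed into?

ymjme

In dance: d→k is +7, a→i is +8, n→w is +9, c→m is +10 — the shift increases by 1 each position. Letter i (0-indexed) is shifted by i+7, so successive shifts are 7, 8, 9, ….
On react: r+7=y, e+8=m, a+9=j, c+10=m, t+11=e.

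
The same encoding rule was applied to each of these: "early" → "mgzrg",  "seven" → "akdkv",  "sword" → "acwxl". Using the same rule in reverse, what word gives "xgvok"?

It's a Vigenère-style cipher with numeric key [8,6]: position i shifts by key[i mod 2].
Undoing it on xgvok: x−8=p, g−6=a, v−8=n, o−6=i, k−8=c.

panic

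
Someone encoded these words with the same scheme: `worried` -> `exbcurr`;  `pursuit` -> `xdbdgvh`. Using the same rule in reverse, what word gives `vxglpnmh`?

nowadays

In worried: w→e is +8, o→x is +9, r→b is +10, r→c is +11 — the shift increases by 1 each position. Letter i (0-indexed) is shifted by i+8, so successive shifts are 8, 9, 10, ….
Decoding vxglpnmh: v−8=n, x−9=o, g−10=w, l−11=a, p−12=d, n−13=a, m−14=y, h−15=s.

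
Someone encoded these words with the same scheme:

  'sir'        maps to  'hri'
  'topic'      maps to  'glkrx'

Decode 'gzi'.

Each pair mirrors across the alphabet (s↔h, i↔r, r↔i): positions sum to 25. Letters are reflected about the middle of the alphabet (position → 25−position): Atbash.
Reversing it on gzi: g↔t, z↔a, i↔r.

tar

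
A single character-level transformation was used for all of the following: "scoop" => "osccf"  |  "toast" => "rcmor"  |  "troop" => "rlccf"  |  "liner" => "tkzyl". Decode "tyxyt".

s(18)→o(14) and c(2)→s(18) fit y≡3x+12 (mod 26); the inverse of 3 mod 26 is 9. Each letter's alphabet position (a=0..z=25) is mapped through 3·x+12 mod 26 — an affine cipher.
Reversing it on tyxyt: t(19)→9·(19−12)≡11=l; y(24)→9·(24−12)≡4=e; x(23)→9·(23−12)≡21=v; y(24)→9·(24−12)≡4=e; t(19)→9·(19−12)≡11=l (all mod 26).

level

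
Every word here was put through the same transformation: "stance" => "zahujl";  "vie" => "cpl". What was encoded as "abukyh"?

Compare letters: s→z is +7, t→a is +7, a→h is +7 — a constant shift. It's a constant shift of +7 (ROT7).
Reversing it on abukyh: a−7=t, b−7=u, u−7=n, k−7=d, y−7=r, h−7=a.

tundra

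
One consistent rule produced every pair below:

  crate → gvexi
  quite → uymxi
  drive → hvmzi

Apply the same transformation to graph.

kvetl

Compare letters: c→g is +4, r→v is +4, a→e is +4 — a constant shift. Each letter is shifted forward by 4 in the alphabet (a Caesar shift of +4).
On graph: g+4=k, r+4=v, a+4=e, p+4=t, h+4=l.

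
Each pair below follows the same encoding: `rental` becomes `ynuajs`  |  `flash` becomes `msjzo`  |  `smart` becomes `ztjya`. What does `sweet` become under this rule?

zdnna

The shift depends on letter class: consonant r→y is +7, but vowel e→n is +9. The rule splits by letter class: vowels +9, consonants +7.
Applying it to sweet: s(cons)+7=z, w(cons)+7=d, e(vowel)+9=n, e(vowel)+9=n, t(cons)+7=a.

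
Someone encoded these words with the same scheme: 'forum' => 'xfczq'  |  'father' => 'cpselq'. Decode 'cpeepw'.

letter

The output letters match the input read backwards, each shifted +11: forum reversed is murof. The word is reversed, then every letter is shifted forward by 11.
Undoing it on cpeepw: shift back: c−11=r, p−11=e, e−11=t, e−11=t, p−11=e, w−11=l → rettel; then reverse → letter.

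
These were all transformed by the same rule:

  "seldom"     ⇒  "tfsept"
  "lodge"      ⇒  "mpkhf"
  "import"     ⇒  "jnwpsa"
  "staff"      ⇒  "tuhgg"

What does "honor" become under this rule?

Shifts by position in seldom: pos 0: s→t (+1), pos 1: e→f (+1), pos 2: l→s (+7), pos 3: d→e (+1), pos 4: o→p (+1), pos 5: m→t (+7) — repeating every 3. It's a Vigenère-style cipher with numeric key [1,1,7]: position i shifts by key[i mod 3].
On honor: h+1=i, o+1=p, n+7=u, o+1=p, r+1=s.

ipups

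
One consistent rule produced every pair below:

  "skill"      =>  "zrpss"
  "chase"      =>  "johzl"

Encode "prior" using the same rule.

wypvy

Compare letters: s→z is +7, k→r is +7, i→p is +7 — a constant shift. It's a constant shift of +7 (ROT7).
Applying it to prior: p+7=w, r+7=y, i+7=p, o+7=v, r+7=y.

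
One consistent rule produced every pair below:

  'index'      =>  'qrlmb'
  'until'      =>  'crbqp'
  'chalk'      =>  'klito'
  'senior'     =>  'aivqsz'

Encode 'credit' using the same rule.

A repeating key of period 3 is used — shifts +8, +4, +8 over and over.
Applying it to credit: c+8=k, r+4=v, e+8=m, d+8=l, i+4=m, t+8=b.

kvmlmb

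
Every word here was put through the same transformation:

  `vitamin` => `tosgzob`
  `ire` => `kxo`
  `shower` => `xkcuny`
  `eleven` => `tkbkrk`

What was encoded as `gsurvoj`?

diploma

The output letters match the input read backwards, each shifted +6: vitamin reversed is nimativ. The word is reversed, then every letter is shifted forward by 6.
Undoing it on gsurvoj: shift back: g−6=a, s−6=m, u−6=o, r−6=l, v−6=p, o−6=i, j−6=d → amolpid; then reverse → diploma.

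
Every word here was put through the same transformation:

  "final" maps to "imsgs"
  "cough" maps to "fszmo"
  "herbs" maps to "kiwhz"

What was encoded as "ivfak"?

In final: f→i is +3, i→m is +4, n→s is +5, a→g is +6 — the shift increases by 1 each position. Each letter shifts forward by (position + 3), i.e. 3, 4, 5, … — the shift grows by one for each successive letter.
Decoding ivfak: i−3=f, v−4=r, f−5=a, a−6=u, k−7=d.

fraud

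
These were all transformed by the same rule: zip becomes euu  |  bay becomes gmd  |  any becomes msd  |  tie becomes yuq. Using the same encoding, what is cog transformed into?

hal

The shift depends on letter class: consonant z→e is +5, but vowel i→u is +12. Vowels shift forward by 12 and consonants shift forward by 5.
On cog: c(cons)+5=h, o(vowel)+12=a, g(cons)+5=l.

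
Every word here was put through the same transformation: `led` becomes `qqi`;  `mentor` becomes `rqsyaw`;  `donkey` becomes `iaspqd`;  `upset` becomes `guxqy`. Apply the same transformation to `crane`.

hwmsq

Vowels shift forward by 12 and consonants shift forward by 5.
For crane: c(cons)+5=h, r(cons)+5=w, a(vowel)+12=m, n(cons)+5=s, e(vowel)+12=q.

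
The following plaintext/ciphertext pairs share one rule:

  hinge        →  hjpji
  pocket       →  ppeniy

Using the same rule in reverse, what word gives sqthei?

spread

The shift increases by 1 at each position, starting from +0: 0, 1, 2, ….
Reversing it on sqthei: s−0=s, q−1=p, t−2=r, h−3=e, e−4=a, i−5=d.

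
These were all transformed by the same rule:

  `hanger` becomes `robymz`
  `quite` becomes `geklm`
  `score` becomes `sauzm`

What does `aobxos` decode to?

canvas

This is an affine cipher: with a=0,…,z=25, each position x becomes (19x+14) mod 26.
Decoding aobxos: a(0)→11·(0−14)≡2=c; o(14)→11·(14−14)≡0=a; b(1)→11·(1−14)≡13=n; x(23)→11·(23−14)≡21=v; o(14)→11·(14−14)≡0=a; s(18)→11·(18−14)≡18=s (all mod 26).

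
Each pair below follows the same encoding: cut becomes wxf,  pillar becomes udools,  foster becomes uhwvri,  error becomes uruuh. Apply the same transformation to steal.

odhwv

The output letters match the input read backwards, each shifted +3: cut reversed is tuc. The word is reversed, then every letter is shifted forward by 3.
On steal: reverse → laets; then shift: l+3=o, a+3=d, e+3=h, t+3=w, s+3=v.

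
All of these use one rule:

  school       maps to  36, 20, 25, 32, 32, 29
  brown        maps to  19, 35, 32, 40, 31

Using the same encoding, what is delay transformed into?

s is letter #19 and maps to 36: an offset of 17. The number is (letter's place in the alphabet, a=1) + 17.
Applying it to delay: d=4→21, e=5→22, l=12→29, a=1→18, y=25→42.

21, 22, 29, 18, 42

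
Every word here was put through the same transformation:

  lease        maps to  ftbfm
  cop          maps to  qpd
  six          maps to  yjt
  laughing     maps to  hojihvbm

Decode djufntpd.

The output letters match the input read backwards, each shifted +1: lease reversed is esael. Two steps: reverse the string, then apply a Caesar shift of +1.
Decoding djufntpd: shift back: d−1=c, j−1=i, u−1=t, f−1=e, n−1=m, t−1=s, p−1=o, d−1=c → citemsoc; then reverse → cosmetic.

cosmetic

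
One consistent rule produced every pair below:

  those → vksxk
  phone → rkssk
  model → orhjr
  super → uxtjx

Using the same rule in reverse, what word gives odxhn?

Each letter shifts forward by (position + 2), i.e. 2, 3, 4, … — the shift grows by one for each successive letter.
Decoding odxhn: o−2=m, d−3=a, x−4=t, h−5=c, n−6=h.

match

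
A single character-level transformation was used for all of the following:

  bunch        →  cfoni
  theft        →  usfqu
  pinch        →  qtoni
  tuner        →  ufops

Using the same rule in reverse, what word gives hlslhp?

garage

The shifts repeat in a cycle of length 2: positions 0,1,… shift by +1, +11, then the pattern repeats.
Undoing it on hlslhp: h−1=g, l−11=a, s−1=r, l−11=a, h−1=g, p−11=e.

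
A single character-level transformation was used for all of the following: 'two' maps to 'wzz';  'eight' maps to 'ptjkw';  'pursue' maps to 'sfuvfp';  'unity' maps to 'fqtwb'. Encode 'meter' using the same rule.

ppwpu

The shift depends on letter class: consonant t→w is +3, but vowel o→z is +11. Two shifts are in play — +11 for a/e/i/o/u, +3 for every other letter.
For meter: m(cons)+3=p, e(vowel)+11=p, t(cons)+3=w, e(vowel)+11=p, r(cons)+3=u.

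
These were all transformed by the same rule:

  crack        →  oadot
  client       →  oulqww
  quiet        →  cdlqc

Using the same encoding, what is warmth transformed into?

Shifts by position in crack: pos 0: c→o (+12), pos 1: r→a (+9), pos 2: a→d (+3), pos 3: c→o (+12), pos 4: k→t (+9) — repeating every 3. The shifts repeat in a cycle of length 3: positions 0,1,… shift by +12, +9, +3, then the pattern repeats.
Applying it to warmth: w+12=i, a+9=j, r+3=u, m+12=y, t+9=c, h+3=k.

ijuyck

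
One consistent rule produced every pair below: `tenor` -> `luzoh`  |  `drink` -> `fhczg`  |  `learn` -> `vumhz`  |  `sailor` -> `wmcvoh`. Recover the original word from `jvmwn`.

flash

t(19)→l(11) and e(4)→u(20) fit y≡15x+12 (mod 26); the inverse of 15 mod 26 is 7. This is an affine cipher: with a=0,…,z=25, each position x becomes (15x+12) mod 26.
Reversing it on jvmwn: j(9)→7·(9−12)≡5=f; v(21)→7·(21−12)≡11=l; m(12)→7·(12−12)≡0=a; w(22)→7·(22−12)≡18=s; n(13)→7·(13−12)≡7=h (all mod 26).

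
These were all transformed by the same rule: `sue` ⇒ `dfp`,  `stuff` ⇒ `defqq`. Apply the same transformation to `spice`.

Compare letters: s→d is +11, u→f is +11, e→p is +11 — a constant shift. This is a Caesar cipher with shift 11.
For spice: s+11=d, p+11=a, i+11=t, c+11=n, e+11=p.

datnp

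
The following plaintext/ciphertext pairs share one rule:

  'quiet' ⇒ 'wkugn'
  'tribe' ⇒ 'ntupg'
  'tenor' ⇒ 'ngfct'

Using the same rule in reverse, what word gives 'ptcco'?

brook

q(16)→w(22) and u(20)→k(10) fit y≡23x+18 (mod 26); the inverse of 23 mod 26 is 17. Treating letters as 0–25, the rule is x ↦ 23x + 18 (mod 26).
Decoding ptcco: p(15)→17·(15−18)≡1=b; t(19)→17·(19−18)≡17=r; c(2)→17·(2−18)≡14=o; c(2)→17·(2−18)≡14=o; o(14)→17·(14−18)≡10=k (all mod 26).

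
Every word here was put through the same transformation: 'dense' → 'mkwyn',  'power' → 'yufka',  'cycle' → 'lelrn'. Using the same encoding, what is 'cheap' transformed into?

It's a Vigenère-style cipher with numeric key [9,6]: position i shifts by key[i mod 2].
Applying it to cheap: c+9=l, h+6=n, e+9=n, a+6=g, p+9=y.

lnngy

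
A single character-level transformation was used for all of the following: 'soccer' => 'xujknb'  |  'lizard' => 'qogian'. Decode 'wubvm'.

Letter i (0-indexed) is shifted by i+5, so successive shifts are 5, 6, 7, ….
Decoding wubvm: w−5=r, u−6=o, b−7=u, v−8=n, m−9=d.

round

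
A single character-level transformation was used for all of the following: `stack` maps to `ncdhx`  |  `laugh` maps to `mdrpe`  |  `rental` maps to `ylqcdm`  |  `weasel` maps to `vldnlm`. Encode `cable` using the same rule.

s(18)→n(13) and t(19)→c(2) fit y≡15x+3 (mod 26); the inverse of 15 mod 26 is 7. This is an affine cipher: with a=0,…,z=25, each position x becomes (15x+3) mod 26.
Applying it to cable: c(2)→15·2+3≡7=h; a(0)→15·0+3≡3=d; b(1)→15·1+3≡18=s; l(11)→15·11+3≡12=m; e(4)→15·4+3≡11=l (all mod 26).

hdsml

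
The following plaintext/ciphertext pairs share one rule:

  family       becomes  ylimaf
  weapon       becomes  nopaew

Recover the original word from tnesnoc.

consent

The output letters match the input read backwards: family reversed is ylimaf. The word is simply reversed.
Decoding tnesnoc: then reverse → consent.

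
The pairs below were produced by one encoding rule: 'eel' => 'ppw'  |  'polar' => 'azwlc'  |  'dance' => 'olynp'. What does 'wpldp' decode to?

Compare letters: e→p is +11, e→p is +11, l→w is +11 — a constant shift. Each letter is shifted forward by 11 in the alphabet (a Caesar shift of +11).
Reversing it on wpldp: w−11=l, p−11=e, l−11=a, d−11=s, p−11=e.

lease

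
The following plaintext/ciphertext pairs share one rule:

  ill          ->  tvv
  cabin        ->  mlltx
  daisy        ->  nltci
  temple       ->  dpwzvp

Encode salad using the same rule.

clvln

Vowels shift forward by 11 and consonants shift forward by 10.
For salad: s(cons)+10=c, a(vowel)+11=l, l(cons)+10=v, a(vowel)+11=l, d(cons)+10=n.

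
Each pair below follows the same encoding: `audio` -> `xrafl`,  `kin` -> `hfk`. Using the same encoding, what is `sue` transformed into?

prb

Compare letters: a→x is +23, u→r is +23, d→a is +23 — a constant shift. This is a Caesar cipher with shift 23.
Applying it to sue: s+23=p, u+23=r, e+23=b.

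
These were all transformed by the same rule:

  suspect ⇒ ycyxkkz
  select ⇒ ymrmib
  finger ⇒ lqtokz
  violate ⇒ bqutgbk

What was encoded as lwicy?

Shifts by position in suspect: pos 0: s→y (+6), pos 1: u→c (+8), pos 2: s→y (+6), pos 3: p→x (+8) — repeating every 2. The shifts repeat in a cycle of length 2: positions 0,1,… shift by +6, +8, then the pattern repeats.
Reversing it on lwicy: l−6=f, w−8=o, i−6=c, c−8=u, y−6=s.

focus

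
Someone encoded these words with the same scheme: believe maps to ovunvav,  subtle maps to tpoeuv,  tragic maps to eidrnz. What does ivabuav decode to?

revolve

b(1)→o(14) and e(4)→v(21) fit y≡11x+3 (mod 26); the inverse of 11 mod 26 is 19. Each letter's alphabet position (a=0..z=25) is mapped through 11·x+3 mod 26 — an affine cipher.
Undoing it on ivabuav: i(8)→19·(8−3)≡17=r; v(21)→19·(21−3)≡4=e; a(0)→19·(0−3)≡21=v; b(1)→19·(1−3)≡14=o; u(20)→19·(20−3)≡11=l; a(0)→19·(0−3)≡21=v; v(21)→19·(21−3)≡4=e (all mod 26).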